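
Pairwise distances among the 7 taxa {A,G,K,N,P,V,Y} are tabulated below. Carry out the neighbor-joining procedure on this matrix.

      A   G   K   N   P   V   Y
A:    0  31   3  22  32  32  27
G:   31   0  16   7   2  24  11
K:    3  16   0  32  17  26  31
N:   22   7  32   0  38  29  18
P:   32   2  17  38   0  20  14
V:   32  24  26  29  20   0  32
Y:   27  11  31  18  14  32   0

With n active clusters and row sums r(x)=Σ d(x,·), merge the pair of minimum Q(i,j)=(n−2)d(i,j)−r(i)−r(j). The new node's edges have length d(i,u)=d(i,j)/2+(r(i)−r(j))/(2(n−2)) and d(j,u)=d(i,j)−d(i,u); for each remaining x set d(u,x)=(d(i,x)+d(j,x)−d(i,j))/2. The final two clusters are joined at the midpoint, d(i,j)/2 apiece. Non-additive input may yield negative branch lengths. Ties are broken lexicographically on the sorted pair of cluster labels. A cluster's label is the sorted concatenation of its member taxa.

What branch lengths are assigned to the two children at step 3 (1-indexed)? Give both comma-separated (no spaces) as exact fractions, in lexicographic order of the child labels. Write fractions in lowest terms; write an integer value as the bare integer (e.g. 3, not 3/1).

77/24,187/24

step 1: merge (A,K) at d=3, Q=-257; branch lengths A→37/10, K→-7/10; new cluster AK
  updated: d(AK,G)=22, d(AK,N)=51/2, d(AK,P)=23, d(AK,V)=55/2, d(AK,Y)=55/2
step 2: merge (G,N) at d=7, Q=-311/2; branch lengths G→-47/16, N→159/16; new cluster GN
  updated: d(AK,GN)=81/4, d(GN,P)=33/2, d(GN,V)=23, d(GN,Y)=11
step 3: merge (GN,Y) at d=11, Q=-489/4; branch lengths GN→77/24, Y→187/24; new cluster GNY
  updated: d(AK,GNY)=147/8, d(GNY,P)=39/4, d(GNY,V)=22
step 4: merge (AK,V) at d=55/2, Q=-667/8; branch lengths AK→435/32, V→445/32; new cluster AKV
  updated: d(AKV,GNY)=103/16, d(AKV,P)=31/4
step 5: merge (AKV,GNY) at d=103/16, Q=-383/16; branch lengths AKV→71/32, GNY→135/32; new cluster AGKNVY
  updated: d(AGKNVY,P)=177/32
step 6: merge (AGKNVY,P) at d=177/32; branch lengths AGKNVY→177/64, P→177/64; new cluster AGKNPVY
final tree: ((((A:37/10,K:-7/10):435/32,V:445/32):71/32,((G:-47/16,N:159/16):77/24,Y:187/24):135/32):177/64,P:177/64)
total length: 1935/32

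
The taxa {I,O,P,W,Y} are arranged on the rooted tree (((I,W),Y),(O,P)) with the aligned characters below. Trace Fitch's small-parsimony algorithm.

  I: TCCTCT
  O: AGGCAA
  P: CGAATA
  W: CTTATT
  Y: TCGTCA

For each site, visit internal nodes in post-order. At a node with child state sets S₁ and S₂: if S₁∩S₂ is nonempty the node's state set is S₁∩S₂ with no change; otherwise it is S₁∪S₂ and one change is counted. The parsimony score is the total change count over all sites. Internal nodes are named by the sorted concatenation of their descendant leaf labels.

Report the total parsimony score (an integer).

15

site 0, node IW: I={T} ∪ W={C} → {C,T} (+1)
site 0, node IWY: IW={C,T} ∩ Y={T} → {T} (+0)
site 0, node OP: O={A} ∪ P={C} → {A,C} (+1)
site 0, node IOPWY: IWY={T} ∪ OP={A,C} → {A,C,T} (+1)
site 1, node IW: I={C} ∪ W={T} → {C,T} (+1)
site 1, node IWY: IW={C,T} ∩ Y={C} → {C} (+0)
site 1, node OP: O={G} ∩ P={G} → {G} (+0)
site 1, node IOPWY: IWY={C} ∪ OP={G} → {C,G} (+1)
site 2, node IW: I={C} ∪ W={T} → {C,T} (+1)
site 2, node IWY: IW={C,T} ∪ Y={G} → {C,G,T} (+1)
site 2, node OP: O={G} ∪ P={A} → {A,G} (+1)
site 2, node IOPWY: IWY={C,G,T} ∩ OP={A,G} → {G} (+0)
site 3, node IW: I={T} ∪ W={A} → {A,T} (+1)
site 3, node IWY: IW={A,T} ∩ Y={T} → {T} (+0)
site 3, node OP: O={C} ∪ P={A} → {A,C} (+1)
site 3, node IOPWY: IWY={T} ∪ OP={A,C} → {A,C,T} (+1)
site 4, node IW: I={C} ∪ W={T} → {C,T} (+1)
site 4, node IWY: IW={C,T} ∩ Y={C} → {C} (+0)
site 4, node OP: O={A} ∪ P={T} → {A,T} (+1)
site 4, node IOPWY: IWY={C} ∪ OP={A,T} → {A,C,T} (+1)
site 5, node IW: I={T} ∩ W={T} → {T} (+0)
site 5, node IWY: IW={T} ∪ Y={A} → {A,T} (+1)
site 5, node OP: O={A} ∩ P={A} → {A} (+0)
site 5, node IOPWY: IWY={A,T} ∩ OP={A} → {A} (+0)
per-site changes: [3, 2, 3, 3, 3, 1]; total = 15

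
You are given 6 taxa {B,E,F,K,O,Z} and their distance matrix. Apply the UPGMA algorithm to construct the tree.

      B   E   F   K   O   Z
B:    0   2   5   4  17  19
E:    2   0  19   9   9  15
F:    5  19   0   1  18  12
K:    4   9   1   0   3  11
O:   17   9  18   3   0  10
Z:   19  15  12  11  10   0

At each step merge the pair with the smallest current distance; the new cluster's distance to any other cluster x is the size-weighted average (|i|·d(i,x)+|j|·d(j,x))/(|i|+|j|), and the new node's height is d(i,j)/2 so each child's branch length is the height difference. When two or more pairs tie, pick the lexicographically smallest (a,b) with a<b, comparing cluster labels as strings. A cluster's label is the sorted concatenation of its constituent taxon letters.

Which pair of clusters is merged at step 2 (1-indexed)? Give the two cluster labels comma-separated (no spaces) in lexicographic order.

1. join F+K (d=1) ⇒ FK; edges |F|=1/2, |K|=1/2
  updated: d(B,FK)=9/2, d(E,FK)=14, d(FK,O)=21/2, d(FK,Z)=23/2
2. join B+E (d=2) ⇒ BE; edges |B|=1, |E|=1
  updated: d(BE,FK)=37/4, d(BE,O)=13, d(BE,Z)=17
3. join BE+FK (d=37/4) ⇒ BEFK; edges |BE|=29/8, |FK|=33/8
  updated: d(BEFK,O)=47/4, d(BEFK,Z)=57/4
4. join O+Z (d=10) ⇒ OZ; edges |O|=5, |Z|=5
  updated: d(BEFK,OZ)=13
5. join BEFK+OZ (d=13) ⇒ BEFKOZ; edges |BEFK|=15/8, |OZ|=3/2
final tree: (((B:1,E:1):29/8,(F:1/2,K:1/2):33/8):15/8,(O:5,Z:5):3/2)
total length: 193/8

B,E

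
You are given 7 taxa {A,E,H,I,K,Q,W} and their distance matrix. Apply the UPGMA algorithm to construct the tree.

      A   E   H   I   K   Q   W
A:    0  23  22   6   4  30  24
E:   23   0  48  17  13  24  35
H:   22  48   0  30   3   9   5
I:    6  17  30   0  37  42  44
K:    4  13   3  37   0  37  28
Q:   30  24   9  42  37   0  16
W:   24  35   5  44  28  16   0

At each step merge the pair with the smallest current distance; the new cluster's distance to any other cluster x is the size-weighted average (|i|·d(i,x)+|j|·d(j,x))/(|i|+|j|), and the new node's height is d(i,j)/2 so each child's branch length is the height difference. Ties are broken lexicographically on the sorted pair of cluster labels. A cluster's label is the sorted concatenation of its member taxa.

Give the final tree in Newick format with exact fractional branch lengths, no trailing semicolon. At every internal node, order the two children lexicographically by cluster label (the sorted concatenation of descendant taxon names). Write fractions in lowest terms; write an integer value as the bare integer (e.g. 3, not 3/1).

step 1: merge (H,K) at d=3; branch lengths H→3/2, K→3/2; new cluster HK
  updated: d(A,HK)=13, d(E,HK)=61/2, d(HK,I)=67/2, d(HK,Q)=23, d(HK,W)=33/2
step 2: merge (A,I) at d=6; branch lengths A→3, I→3; new cluster AI
  updated: d(AI,E)=20, d(AI,HK)=93/4, d(AI,Q)=36, d(AI,W)=34
step 3: merge (Q,W) at d=16; branch lengths Q→8, W→8; new cluster QW
  updated: d(AI,QW)=35, d(E,QW)=59/2, d(HK,QW)=79/4
step 4: merge (HK,QW) at d=79/4; branch lengths HK→67/8, QW→15/8; new cluster HKQW
  updated: d(AI,HKQW)=233/8, d(E,HKQW)=30
step 5: merge (AI,E) at d=20; branch lengths AI→7, E→10; new cluster AEI
  updated: d(AEI,HKQW)=353/12
step 6: merge (AEI,HKQW) at d=353/12; branch lengths AEI→113/24, HKQW→29/6; new cluster AEHIKQW
final tree: (((A:3,I:3):7,E:10):113/24,((H:3/2,K:3/2):67/8,(Q:8,W:8):15/8):29/6)
total length: 1483/24

(((A:3,I:3):7,E:10):113/24,((H:3/2,K:3/2):67/8,(Q:8,W:8):15/8):29/6)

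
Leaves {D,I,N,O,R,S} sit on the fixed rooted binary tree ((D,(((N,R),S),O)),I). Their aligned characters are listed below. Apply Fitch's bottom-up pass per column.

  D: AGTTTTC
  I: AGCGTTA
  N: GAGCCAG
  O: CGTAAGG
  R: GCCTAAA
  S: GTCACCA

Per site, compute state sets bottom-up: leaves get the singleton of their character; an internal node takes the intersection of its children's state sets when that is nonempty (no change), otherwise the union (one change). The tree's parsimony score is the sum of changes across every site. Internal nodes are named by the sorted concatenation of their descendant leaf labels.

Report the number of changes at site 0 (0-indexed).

[col 0] NR: children N:{G}, R:{G} ∩→ {G}; cost 0
[col 0] NRS: children NR:{G}, S:{G} ∩→ {G}; cost 0
[col 0] NORS: children NRS:{G}, O:{C} ∪→ {C,G}; cost 1
[col 0] DNORS: children D:{A}, NORS:{C,G} ∪→ {A,C,G}; cost 1
[col 0] DINORS: children DNORS:{A,C,G}, I:{A} ∩→ {A}; cost 0
[col 1] NR: children N:{A}, R:{C} ∪→ {A,C}; cost 1
[col 1] NRS: children NR:{A,C}, S:{T} ∪→ {A,C,T}; cost 1
[col 1] NORS: children NRS:{A,C,T}, O:{G} ∪→ {A,C,G,T}; cost 1
[col 1] DNORS: children D:{G}, NORS:{A,C,G,T} ∩→ {G}; cost 0
[col 1] DINORS: children DNORS:{G}, I:{G} ∩→ {G}; cost 0
[col 2] NR: children N:{G}, R:{C} ∪→ {C,G}; cost 1
[col 2] NRS: children NR:{C,G}, S:{C} ∩→ {C}; cost 0
[col 2] NORS: children NRS:{C}, O:{T} ∪→ {C,T}; cost 1
[col 2] DNORS: children D:{T}, NORS:{C,T} ∩→ {T}; cost 0
[col 2] DINORS: children DNORS:{T}, I:{C} ∪→ {C,T}; cost 1
[col 3] NR: children N:{C}, R:{T} ∪→ {C,T}; cost 1
[col 3] NRS: children NR:{C,T}, S:{A} ∪→ {A,C,T}; cost 1
[col 3] NORS: children NRS:{A,C,T}, O:{A} ∩→ {A}; cost 0
[col 3] DNORS: children D:{T}, NORS:{A} ∪→ {A,T}; cost 1
[col 3] DINORS: children DNORS:{A,T}, I:{G} ∪→ {A,G,T}; cost 1
[col 4] NR: children N:{C}, R:{A} ∪→ {A,C}; cost 1
[col 4] NRS: children NR:{A,C}, S:{C} ∩→ {C}; cost 0
[col 4] NORS: children NRS:{C}, O:{A} ∪→ {A,C}; cost 1
[col 4] DNORS: children D:{T}, NORS:{A,C} ∪→ {A,C,T}; cost 1
[col 4] DINORS: children DNORS:{A,C,T}, I:{T} ∩→ {T}; cost 0
[col 5] NR: children N:{A}, R:{A} ∩→ {A}; cost 0
[col 5] NRS: children NR:{A}, S:{C} ∪→ {A,C}; cost 1
[col 5] NORS: children NRS:{A,C}, O:{G} ∪→ {A,C,G}; cost 1
[col 5] DNORS: children D:{T}, NORS:{A,C,G} ∪→ {A,C,G,T}; cost 1
[col 5] DINORS: children DNORS:{A,C,G,T}, I:{T} ∩→ {T}; cost 0
[col 6] NR: children N:{G}, R:{A} ∪→ {A,G}; cost 1
[col 6] NRS: children NR:{A,G}, S:{A} ∩→ {A}; cost 0
[col 6] NORS: children NRS:{A}, O:{G} ∪→ {A,G}; cost 1
[col 6] DNORS: children D:{C}, NORS:{A,G} ∪→ {A,C,G}; cost 1
[col 6] DINORS: children DNORS:{A,C,G}, I:{A} ∩→ {A}; cost 0
per-site changes: [2, 3, 3, 4, 3, 3, 3]; total = 21

2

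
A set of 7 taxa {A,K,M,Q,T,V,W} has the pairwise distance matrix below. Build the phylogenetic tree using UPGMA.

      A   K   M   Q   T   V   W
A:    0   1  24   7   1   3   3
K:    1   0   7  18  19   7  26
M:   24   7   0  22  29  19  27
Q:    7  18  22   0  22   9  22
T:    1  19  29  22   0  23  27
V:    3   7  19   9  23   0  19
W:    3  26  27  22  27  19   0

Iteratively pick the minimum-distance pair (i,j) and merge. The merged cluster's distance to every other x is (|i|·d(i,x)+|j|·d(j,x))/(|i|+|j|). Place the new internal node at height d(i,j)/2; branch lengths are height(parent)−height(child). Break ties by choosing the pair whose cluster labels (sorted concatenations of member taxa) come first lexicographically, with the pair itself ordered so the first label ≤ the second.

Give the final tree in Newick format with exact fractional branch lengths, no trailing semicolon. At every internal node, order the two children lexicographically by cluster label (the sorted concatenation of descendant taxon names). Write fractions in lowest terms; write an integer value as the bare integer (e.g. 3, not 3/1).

((((((A:1/2,K:1/2):2,V:5/2):19/6,Q:17/3):59/24,T:65/8):63/40,W:97/10):29/30,M:32/3)

step 1: merge (A,K) at d=1; branch lengths A→1/2, K→1/2; new cluster AK
  updated: d(AK,M)=31/2, d(AK,Q)=25/2, d(AK,T)=10, d(AK,V)=5, d(AK,W)=29/2
step 2: merge (AK,V) at d=5; branch lengths AK→2, V→5/2; new cluster AKV
  updated: d(AKV,M)=50/3, d(AKV,Q)=34/3, d(AKV,T)=43/3, d(AKV,W)=16
step 3: merge (AKV,Q) at d=34/3; branch lengths AKV→19/6, Q→17/3; new cluster AKQV
  updated: d(AKQV,M)=18, d(AKQV,T)=65/4, d(AKQV,W)=35/2
step 4: merge (AKQV,T) at d=65/4; branch lengths AKQV→59/24, T→65/8; new cluster AKQTV
  updated: d(AKQTV,M)=101/5, d(AKQTV,W)=97/5
step 5: merge (AKQTV,W) at d=97/5; branch lengths AKQTV→63/40, W→97/10; new cluster AKQTVW
  updated: d(AKQTVW,M)=64/3
step 6: merge (AKQTVW,M) at d=64/3; branch lengths AKQTVW→29/30, M→32/3; new cluster AKMQTVW
final tree: ((((((A:1/2,K:1/2):2,V:5/2):19/6,Q:17/3):59/24,T:65/8):63/40,W:97/10):29/30,M:32/3)
total length: 1913/40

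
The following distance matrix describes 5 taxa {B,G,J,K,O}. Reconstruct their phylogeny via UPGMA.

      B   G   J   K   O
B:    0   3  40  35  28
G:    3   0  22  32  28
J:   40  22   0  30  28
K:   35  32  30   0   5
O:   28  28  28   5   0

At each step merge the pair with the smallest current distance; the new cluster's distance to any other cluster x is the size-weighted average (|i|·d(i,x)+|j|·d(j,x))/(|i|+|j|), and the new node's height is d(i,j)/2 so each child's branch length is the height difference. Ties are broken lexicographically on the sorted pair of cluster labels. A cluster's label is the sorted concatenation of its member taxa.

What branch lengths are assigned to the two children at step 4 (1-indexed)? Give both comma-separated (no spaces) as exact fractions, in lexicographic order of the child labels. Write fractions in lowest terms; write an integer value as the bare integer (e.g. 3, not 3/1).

167/12,11/12

step 1: merge (B,G) at d=3; branch lengths B→3/2, G→3/2; new cluster BG
  updated: d(BG,J)=31, d(BG,K)=67/2, d(BG,O)=28
step 2: merge (K,O) at d=5; branch lengths K→5/2, O→5/2; new cluster KO
  updated: d(BG,KO)=123/4, d(J,KO)=29
step 3: merge (J,KO) at d=29; branch lengths J→29/2, KO→12; new cluster JKO
  updated: d(BG,JKO)=185/6
step 4: merge (BG,JKO) at d=185/6; branch lengths BG→167/12, JKO→11/12; new cluster BGJKO
final tree: ((B:3/2,G:3/2):167/12,(J:29/2,(K:5/2,O:5/2):12):11/12)
total length: 148/3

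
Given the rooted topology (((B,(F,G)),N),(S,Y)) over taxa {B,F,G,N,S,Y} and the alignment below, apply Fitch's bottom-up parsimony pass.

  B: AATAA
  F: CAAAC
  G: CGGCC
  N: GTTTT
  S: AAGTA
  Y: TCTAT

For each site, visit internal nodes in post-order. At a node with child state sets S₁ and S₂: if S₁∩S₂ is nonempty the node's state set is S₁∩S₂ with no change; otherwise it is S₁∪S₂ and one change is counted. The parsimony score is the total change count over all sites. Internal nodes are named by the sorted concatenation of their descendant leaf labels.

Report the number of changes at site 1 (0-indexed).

3

site 0, node FG: F={C} ∩ G={C} → {C} (+0)
site 0, node BFG: B={A} ∪ FG={C} → {A,C} (+1)
site 0, node BFGN: BFG={A,C} ∪ N={G} → {A,C,G} (+1)
site 0, node SY: S={A} ∪ Y={T} → {A,T} (+1)
site 0, node BFGNSY: BFGN={A,C,G} ∩ SY={A,T} → {A} (+0)
site 1, node FG: F={A} ∪ G={G} → {A,G} (+1)
site 1, node BFG: B={A} ∩ FG={A,G} → {A} (+0)
site 1, node BFGN: BFG={A} ∪ N={T} → {A,T} (+1)
site 1, node SY: S={A} ∪ Y={C} → {A,C} (+1)
site 1, node BFGNSY: BFGN={A,T} ∩ SY={A,C} → {A} (+0)
site 2, node FG: F={A} ∪ G={G} → {A,G} (+1)
site 2, node BFG: B={T} ∪ FG={A,G} → {A,G,T} (+1)
site 2, node BFGN: BFG={A,G,T} ∩ N={T} → {T} (+0)
site 2, node SY: S={G} ∪ Y={T} → {G,T} (+1)
site 2, node BFGNSY: BFGN={T} ∩ SY={G,T} → {T} (+0)
site 3, node FG: F={A} ∪ G={C} → {A,C} (+1)
site 3, node BFG: B={A} ∩ FG={A,C} → {A} (+0)
site 3, node BFGN: BFG={A} ∪ N={T} → {A,T} (+1)
site 3, node SY: S={T} ∪ Y={A} → {A,T} (+1)
site 3, node BFGNSY: BFGN={A,T} ∩ SY={A,T} → {A,T} (+0)
site 4, node FG: F={C} ∩ G={C} → {C} (+0)
site 4, node BFG: B={A} ∪ FG={C} → {A,C} (+1)
site 4, node BFGN: BFG={A,C} ∪ N={T} → {A,C,T} (+1)
site 4, node SY: S={A} ∪ Y={T} → {A,T} (+1)
site 4, node BFGNSY: BFGN={A,C,T} ∩ SY={A,T} → {A,T} (+0)
per-site changes: [3, 3, 3, 3, 3]; total = 15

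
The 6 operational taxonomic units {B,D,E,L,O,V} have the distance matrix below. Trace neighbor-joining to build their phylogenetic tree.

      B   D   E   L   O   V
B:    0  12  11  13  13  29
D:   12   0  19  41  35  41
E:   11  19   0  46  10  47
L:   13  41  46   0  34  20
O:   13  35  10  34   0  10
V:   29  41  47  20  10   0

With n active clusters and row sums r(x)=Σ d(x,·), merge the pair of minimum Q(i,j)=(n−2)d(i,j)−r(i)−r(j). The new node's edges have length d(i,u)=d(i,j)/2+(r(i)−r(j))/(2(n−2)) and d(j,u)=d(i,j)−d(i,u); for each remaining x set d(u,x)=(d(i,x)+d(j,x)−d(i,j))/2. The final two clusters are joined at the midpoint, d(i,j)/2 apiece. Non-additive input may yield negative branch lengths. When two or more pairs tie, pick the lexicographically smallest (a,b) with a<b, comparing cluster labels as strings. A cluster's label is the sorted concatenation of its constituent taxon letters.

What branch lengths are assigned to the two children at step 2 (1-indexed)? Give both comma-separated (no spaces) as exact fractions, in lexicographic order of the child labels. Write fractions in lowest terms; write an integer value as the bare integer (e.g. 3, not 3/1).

1. join L+V (d=20, Q=-221) ⇒ LV; edges |L|=87/8, |V|=73/8
  updated: d(B,LV)=11, d(D,LV)=31, d(E,LV)=73/2, d(LV,O)=12
2. join LV+O (d=12, Q=-249/2) ⇒ LOV; edges |LV|=113/12, |O|=31/12
  updated: d(B,LOV)=6, d(D,LOV)=27, d(E,LOV)=69/4
3. join B+LOV (d=6, Q=-269/4) ⇒ BLOV; edges |B|=-37/16, |LOV|=133/16
  updated: d(BLOV,D)=33/2, d(BLOV,E)=89/8
4. join BLOV+D (d=33/2, Q=-373/8) ⇒ BDLOV; edges |BLOV|=69/16, |D|=195/16
  updated: d(BDLOV,E)=109/16
5. join BDLOV+E (d=109/16) ⇒ BDELOV; edges |BDLOV|=109/32, |E|=109/32
final tree: (((B:-37/16,((L:87/8,V:73/8):113/12,O:31/12):133/16):69/16,D:195/16):109/32,E:109/32)
total length: 981/16

113/12,31/12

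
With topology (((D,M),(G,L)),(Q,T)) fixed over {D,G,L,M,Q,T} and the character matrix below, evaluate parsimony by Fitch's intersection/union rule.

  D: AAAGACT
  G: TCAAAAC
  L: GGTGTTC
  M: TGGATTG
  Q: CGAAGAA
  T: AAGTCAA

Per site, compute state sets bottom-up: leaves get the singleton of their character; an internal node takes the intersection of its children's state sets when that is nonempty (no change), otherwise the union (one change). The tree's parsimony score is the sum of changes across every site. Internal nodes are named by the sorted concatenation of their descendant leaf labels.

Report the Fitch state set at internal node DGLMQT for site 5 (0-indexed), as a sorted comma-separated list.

site 0, node DM: D={A} ∪ M={T} → {A,T} (+1)
site 0, node GL: G={T} ∪ L={G} → {G,T} (+1)
site 0, node DGLM: DM={A,T} ∩ GL={G,T} → {T} (+0)
site 0, node QT: Q={C} ∪ T={A} → {A,C} (+1)
site 0, node DGLMQT: DGLM={T} ∪ QT={A,C} → {A,C,T} (+1)
site 1, node DM: D={A} ∪ M={G} → {A,G} (+1)
site 1, node GL: G={C} ∪ L={G} → {C,G} (+1)
site 1, node DGLM: DM={A,G} ∩ GL={C,G} → {G} (+0)
site 1, node QT: Q={G} ∪ T={A} → {A,G} (+1)
site 1, node DGLMQT: DGLM={G} ∩ QT={A,G} → {G} (+0)
site 2, node DM: D={A} ∪ M={G} → {A,G} (+1)
site 2, node GL: G={A} ∪ L={T} → {A,T} (+1)
site 2, node DGLM: DM={A,G} ∩ GL={A,T} → {A} (+0)
site 2, node QT: Q={A} ∪ T={G} → {A,G} (+1)
site 2, node DGLMQT: DGLM={A} ∩ QT={A,G} → {A} (+0)
site 3, node DM: D={G} ∪ M={A} → {A,G} (+1)
site 3, node GL: G={A} ∪ L={G} → {A,G} (+1)
site 3, node DGLM: DM={A,G} ∩ GL={A,G} → {A,G} (+0)
site 3, node QT: Q={A} ∪ T={T} → {A,T} (+1)
site 3, node DGLMQT: DGLM={A,G} ∩ QT={A,T} → {A} (+0)
site 4, node DM: D={A} ∪ M={T} → {A,T} (+1)
site 4, node GL: G={A} ∪ L={T} → {A,T} (+1)
site 4, node DGLM: DM={A,T} ∩ GL={A,T} → {A,T} (+0)
site 4, node QT: Q={G} ∪ T={C} → {C,G} (+1)
site 4, node DGLMQT: DGLM={A,T} ∪ QT={C,G} → {A,C,G,T} (+1)
site 5, node DM: D={C} ∪ M={T} → {C,T} (+1)
site 5, node GL: G={A} ∪ L={T} → {A,T} (+1)
site 5, node DGLM: DM={C,T} ∩ GL={A,T} → {T} (+0)
site 5, node QT: Q={A} ∩ T={A} → {A} (+0)
site 5, node DGLMQT: DGLM={T} ∪ QT={A} → {A,T} (+1)
site 6, node DM: D={T} ∪ M={G} → {G,T} (+1)
site 6, node GL: G={C} ∩ L={C} → {C} (+0)
site 6, node DGLM: DM={G,T} ∪ GL={C} → {C,G,T} (+1)
site 6, node QT: Q={A} ∩ T={A} → {A} (+0)
site 6, node DGLMQT: DGLM={C,G,T} ∪ QT={A} → {A,C,G,T} (+1)
per-site changes: [4, 3, 3, 3, 4, 3, 3]; total = 23

A,T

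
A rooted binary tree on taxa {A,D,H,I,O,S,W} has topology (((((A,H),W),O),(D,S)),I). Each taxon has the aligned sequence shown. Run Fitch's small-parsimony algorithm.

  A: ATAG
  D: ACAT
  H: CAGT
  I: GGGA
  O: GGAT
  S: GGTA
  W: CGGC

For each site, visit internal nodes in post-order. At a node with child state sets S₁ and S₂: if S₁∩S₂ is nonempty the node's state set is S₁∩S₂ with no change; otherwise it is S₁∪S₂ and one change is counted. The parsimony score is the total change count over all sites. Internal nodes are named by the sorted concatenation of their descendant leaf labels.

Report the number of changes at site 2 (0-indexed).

4

[col 0] AH: children A:{A}, H:{C} ∪→ {A,C}; cost 1
[col 0] AHW: children AH:{A,C}, W:{C} ∩→ {C}; cost 0
[col 0] AHOW: children AHW:{C}, O:{G} ∪→ {C,G}; cost 1
[col 0] DS: children D:{A}, S:{G} ∪→ {A,G}; cost 1
[col 0] ADHOSW: children AHOW:{C,G}, DS:{A,G} ∩→ {G}; cost 0
[col 0] ADHIOSW: children ADHOSW:{G}, I:{G} ∩→ {G}; cost 0
[col 1] AH: children A:{T}, H:{A} ∪→ {A,T}; cost 1
[col 1] AHW: children AH:{A,T}, W:{G} ∪→ {A,G,T}; cost 1
[col 1] AHOW: children AHW:{A,G,T}, O:{G} ∩→ {G}; cost 0
[col 1] DS: children D:{C}, S:{G} ∪→ {C,G}; cost 1
[col 1] ADHOSW: children AHOW:{G}, DS:{C,G} ∩→ {G}; cost 0
[col 1] ADHIOSW: children ADHOSW:{G}, I:{G} ∩→ {G}; cost 0
[col 2] AH: children A:{A}, H:{G} ∪→ {A,G}; cost 1
[col 2] AHW: children AH:{A,G}, W:{G} ∩→ {G}; cost 0
[col 2] AHOW: children AHW:{G}, O:{A} ∪→ {A,G}; cost 1
[col 2] DS: children D:{A}, S:{T} ∪→ {A,T}; cost 1
[col 2] ADHOSW: children AHOW:{A,G}, DS:{A,T} ∩→ {A}; cost 0
[col 2] ADHIOSW: children ADHOSW:{A}, I:{G} ∪→ {A,G}; cost 1
[col 3] AH: children A:{G}, H:{T} ∪→ {G,T}; cost 1
[col 3] AHW: children AH:{G,T}, W:{C} ∪→ {C,G,T}; cost 1
[col 3] AHOW: children AHW:{C,G,T}, O:{T} ∩→ {T}; cost 0
[col 3] DS: children D:{T}, S:{A} ∪→ {A,T}; cost 1
[col 3] ADHOSW: children AHOW:{T}, DS:{A,T} ∩→ {T}; cost 0
[col 3] ADHIOSW: children ADHOSW:{T}, I:{A} ∪→ {A,T}; cost 1
per-site changes: [3, 3, 4, 4]; total = 14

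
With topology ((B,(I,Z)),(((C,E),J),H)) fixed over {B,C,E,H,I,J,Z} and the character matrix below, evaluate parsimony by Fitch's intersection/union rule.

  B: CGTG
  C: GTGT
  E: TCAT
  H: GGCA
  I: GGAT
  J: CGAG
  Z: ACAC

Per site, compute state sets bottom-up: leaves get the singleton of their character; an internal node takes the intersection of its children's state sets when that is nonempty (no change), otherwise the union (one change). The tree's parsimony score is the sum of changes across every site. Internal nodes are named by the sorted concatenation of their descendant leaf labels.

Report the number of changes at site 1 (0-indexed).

[col 0] IZ: children I:{G}, Z:{A} ∪→ {A,G}; cost 1
[col 0] BIZ: children B:{C}, IZ:{A,G} ∪→ {A,C,G}; cost 1
[col 0] CE: children C:{G}, E:{T} ∪→ {G,T}; cost 1
[col 0] CEJ: children CE:{G,T}, J:{C} ∪→ {C,G,T}; cost 1
[col 0] CEHJ: children CEJ:{C,G,T}, H:{G} ∩→ {G}; cost 0
[col 0] BCEHIJZ: children BIZ:{A,C,G}, CEHJ:{G} ∩→ {G}; cost 0
[col 1] IZ: children I:{G}, Z:{C} ∪→ {C,G}; cost 1
[col 1] BIZ: children B:{G}, IZ:{C,G} ∩→ {G}; cost 0
[col 1] CE: children C:{T}, E:{C} ∪→ {C,T}; cost 1
[col 1] CEJ: children CE:{C,T}, J:{G} ∪→ {C,G,T}; cost 1
[col 1] CEHJ: children CEJ:{C,G,T}, H:{G} ∩→ {G}; cost 0
[col 1] BCEHIJZ: children BIZ:{G}, CEHJ:{G} ∩→ {G}; cost 0
[col 2] IZ: children I:{A}, Z:{A} ∩→ {A}; cost 0
[col 2] BIZ: children B:{T}, IZ:{A} ∪→ {A,T}; cost 1
[col 2] CE: children C:{G}, E:{A} ∪→ {A,G}; cost 1
[col 2] CEJ: children CE:{A,G}, J:{A} ∩→ {A}; cost 0
[col 2] CEHJ: children CEJ:{A}, H:{C} ∪→ {A,C}; cost 1
[col 2] BCEHIJZ: children BIZ:{A,T}, CEHJ:{A,C} ∩→ {A}; cost 0
[col 3] IZ: children I:{T}, Z:{C} ∪→ {C,T}; cost 1
[col 3] BIZ: children B:{G}, IZ:{C,T} ∪→ {C,G,T}; cost 1
[col 3] CE: children C:{T}, E:{T} ∩→ {T}; cost 0
[col 3] CEJ: children CE:{T}, J:{G} ∪→ {G,T}; cost 1
[col 3] CEHJ: children CEJ:{G,T}, H:{A} ∪→ {A,G,T}; cost 1
[col 3] BCEHIJZ: children BIZ:{C,G,T}, CEHJ:{A,G,T} ∩→ {G,T}; cost 0
per-site changes: [4, 3, 3, 4]; total = 14

3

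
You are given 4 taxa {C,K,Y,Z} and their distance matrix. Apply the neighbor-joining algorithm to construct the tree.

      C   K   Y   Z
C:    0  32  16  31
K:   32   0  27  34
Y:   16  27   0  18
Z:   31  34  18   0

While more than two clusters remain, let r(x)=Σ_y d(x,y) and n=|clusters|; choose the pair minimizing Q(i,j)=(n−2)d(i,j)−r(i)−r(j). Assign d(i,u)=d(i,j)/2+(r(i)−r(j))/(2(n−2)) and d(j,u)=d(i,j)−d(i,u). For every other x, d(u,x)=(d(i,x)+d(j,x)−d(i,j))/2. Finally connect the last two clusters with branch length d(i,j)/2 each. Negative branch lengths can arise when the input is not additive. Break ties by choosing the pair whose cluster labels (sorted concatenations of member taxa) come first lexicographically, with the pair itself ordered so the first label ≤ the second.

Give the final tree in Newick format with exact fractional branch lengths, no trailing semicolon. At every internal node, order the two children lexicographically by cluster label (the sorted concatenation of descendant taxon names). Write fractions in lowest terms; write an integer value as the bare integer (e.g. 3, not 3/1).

1. join C+K (d=32, Q=-108) ⇒ CK; edges |C|=25/2, |K|=39/2
  updated: d(CK,Y)=11/2, d(CK,Z)=33/2
2. join CK+Y (d=11/2, Q=-40) ⇒ CKY; edges |CK|=2, |Y|=7/2
  updated: d(CKY,Z)=29/2
3. join CKY+Z (d=29/2) ⇒ CKYZ; edges |CKY|=29/4, |Z|=29/4
final tree: (((C:25/2,K:39/2):2,Y:7/2):29/4,Z:29/4)
total length: 52

(((C:25/2,K:39/2):2,Y:7/2):29/4,Z:29/4)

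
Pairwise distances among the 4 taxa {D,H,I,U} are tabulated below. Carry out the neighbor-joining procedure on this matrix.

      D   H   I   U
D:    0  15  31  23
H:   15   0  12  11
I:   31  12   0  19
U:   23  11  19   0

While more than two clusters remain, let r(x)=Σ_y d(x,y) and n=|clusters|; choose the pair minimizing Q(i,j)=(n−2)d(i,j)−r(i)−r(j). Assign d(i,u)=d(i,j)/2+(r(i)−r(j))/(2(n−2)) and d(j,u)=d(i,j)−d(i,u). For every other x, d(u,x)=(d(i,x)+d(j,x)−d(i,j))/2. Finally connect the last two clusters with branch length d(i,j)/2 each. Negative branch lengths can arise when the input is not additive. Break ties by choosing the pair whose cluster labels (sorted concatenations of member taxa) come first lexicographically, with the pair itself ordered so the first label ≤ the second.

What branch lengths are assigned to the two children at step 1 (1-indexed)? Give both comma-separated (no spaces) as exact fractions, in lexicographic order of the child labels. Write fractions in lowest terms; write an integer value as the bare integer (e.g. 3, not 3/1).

61/4,-1/4

iteration 1: select D,H (d=15, Q=-77); attach at lengths (61/4, -1/4); label the merged cluster DH
  updated: d(DH,I)=14, d(DH,U)=19/2
iteration 2: select DH,I (d=14, Q=-85/2); attach at lengths (9/4, 47/4); label the merged cluster DHI
  updated: d(DHI,U)=29/4
iteration 3: select DHI,U (d=29/4); attach at lengths (29/8, 29/8); label the merged cluster DHIU
final tree: (((D:61/4,H:-1/4):9/4,I:47/4):29/8,U:29/8)
total length: 145/4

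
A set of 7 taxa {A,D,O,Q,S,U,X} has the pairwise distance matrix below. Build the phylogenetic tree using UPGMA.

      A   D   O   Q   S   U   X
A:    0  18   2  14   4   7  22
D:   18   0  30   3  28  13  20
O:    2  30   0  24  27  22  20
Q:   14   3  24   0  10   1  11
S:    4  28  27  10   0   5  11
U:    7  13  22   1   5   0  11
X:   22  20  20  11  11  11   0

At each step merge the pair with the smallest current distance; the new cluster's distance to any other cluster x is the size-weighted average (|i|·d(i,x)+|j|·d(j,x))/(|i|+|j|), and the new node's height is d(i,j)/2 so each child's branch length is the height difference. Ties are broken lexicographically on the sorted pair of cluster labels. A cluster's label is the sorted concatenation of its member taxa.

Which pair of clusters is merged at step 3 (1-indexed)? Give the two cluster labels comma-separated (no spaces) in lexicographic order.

QU,S

step 1: merge (Q,U) at d=1; branch lengths Q→1/2, U→1/2; new cluster QU
  updated: d(A,QU)=21/2, d(D,QU)=8, d(O,QU)=23, d(QU,S)=15/2, d(QU,X)=11
step 2: merge (A,O) at d=2; branch lengths A→1, O→1; new cluster AO
  updated: d(AO,D)=24, d(AO,QU)=67/4, d(AO,S)=31/2, d(AO,X)=21
step 3: merge (QU,S) at d=15/2; branch lengths QU→13/4, S→15/4; new cluster QSU
  updated: d(AO,QSU)=49/3, d(D,QSU)=44/3, d(QSU,X)=11
step 4: merge (QSU,X) at d=11; branch lengths QSU→7/4, X→11/2; new cluster QSUX
  updated: d(AO,QSUX)=35/2, d(D,QSUX)=16
step 5: merge (D,QSUX) at d=16; branch lengths D→8, QSUX→5/2; new cluster DQSUX
  updated: d(AO,DQSUX)=94/5
step 6: merge (AO,DQSUX) at d=94/5; branch lengths AO→42/5, DQSUX→7/5; new cluster ADOQSUX
final tree: ((A:1,O:1):42/5,(D:8,(((Q:1/2,U:1/2):13/4,S:15/4):7/4,X:11/2):5/2):7/5)
total length: 751/20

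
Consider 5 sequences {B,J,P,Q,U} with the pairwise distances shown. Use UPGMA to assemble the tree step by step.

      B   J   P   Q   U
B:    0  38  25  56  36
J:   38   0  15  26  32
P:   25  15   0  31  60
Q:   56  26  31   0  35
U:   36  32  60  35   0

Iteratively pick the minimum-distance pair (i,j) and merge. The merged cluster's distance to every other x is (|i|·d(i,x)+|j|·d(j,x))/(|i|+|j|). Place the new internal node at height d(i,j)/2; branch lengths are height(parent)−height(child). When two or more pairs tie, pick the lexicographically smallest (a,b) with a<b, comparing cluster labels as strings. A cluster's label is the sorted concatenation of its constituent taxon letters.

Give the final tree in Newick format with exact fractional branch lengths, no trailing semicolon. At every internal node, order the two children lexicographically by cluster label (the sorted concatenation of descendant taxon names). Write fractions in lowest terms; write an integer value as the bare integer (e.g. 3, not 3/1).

((B:18,U:18):5/2,((J:15/2,P:15/2):27/4,Q:57/4):25/4)

iteration 1: select J,P (d=15); attach at lengths (15/2, 15/2); label the merged cluster JP
  updated: d(B,JP)=63/2, d(JP,Q)=57/2, d(JP,U)=46
iteration 2: select JP,Q (d=57/2); attach at lengths (27/4, 57/4); label the merged cluster JPQ
  updated: d(B,JPQ)=119/3, d(JPQ,U)=127/3
iteration 3: select B,U (d=36); attach at lengths (18, 18); label the merged cluster BU
  updated: d(BU,JPQ)=41
iteration 4: select BU,JPQ (d=41); attach at lengths (5/2, 25/4); label the merged cluster BJPQU
final tree: ((B:18,U:18):5/2,((J:15/2,P:15/2):27/4,Q:57/4):25/4)
total length: 323/4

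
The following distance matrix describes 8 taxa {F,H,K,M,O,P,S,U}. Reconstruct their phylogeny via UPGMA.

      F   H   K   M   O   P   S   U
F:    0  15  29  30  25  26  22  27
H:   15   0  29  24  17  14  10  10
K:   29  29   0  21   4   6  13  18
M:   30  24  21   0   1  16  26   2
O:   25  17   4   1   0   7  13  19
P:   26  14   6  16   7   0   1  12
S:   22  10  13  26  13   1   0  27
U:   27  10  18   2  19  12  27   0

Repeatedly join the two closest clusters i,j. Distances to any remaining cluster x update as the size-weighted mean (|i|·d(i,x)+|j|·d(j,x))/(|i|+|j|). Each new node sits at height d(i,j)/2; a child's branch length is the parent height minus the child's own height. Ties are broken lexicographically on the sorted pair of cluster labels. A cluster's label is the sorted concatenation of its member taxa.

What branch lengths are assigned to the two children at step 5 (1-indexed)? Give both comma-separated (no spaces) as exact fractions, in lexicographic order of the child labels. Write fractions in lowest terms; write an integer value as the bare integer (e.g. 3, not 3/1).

step 1: merge (M,O) at d=1; branch lengths M→1/2, O→1/2; new cluster MO
  updated: d(F,MO)=55/2, d(H,MO)=41/2, d(K,MO)=25/2, d(MO,P)=23/2, d(MO,S)=39/2, d(MO,U)=21/2
step 2: merge (P,S) at d=1; branch lengths P→1/2, S→1/2; new cluster PS
  updated: d(F,PS)=24, d(H,PS)=12, d(K,PS)=19/2, d(MO,PS)=31/2, d(PS,U)=39/2
step 3: merge (K,PS) at d=19/2; branch lengths K→19/4, PS→17/4; new cluster KPS
  updated: d(F,KPS)=77/3, d(H,KPS)=53/3, d(KPS,MO)=29/2, d(KPS,U)=19
step 4: merge (H,U) at d=10; branch lengths H→5, U→5; new cluster HU
  updated: d(F,HU)=21, d(HU,KPS)=55/3, d(HU,MO)=31/2
step 5: merge (KPS,MO) at d=29/2; branch lengths KPS→5/2, MO→27/4; new cluster KMOPS
  updated: d(F,KMOPS)=132/5, d(HU,KMOPS)=86/5
step 6: merge (HU,KMOPS) at d=86/5; branch lengths HU→18/5, KMOPS→27/20; new cluster HKMOPSU
  updated: d(F,HKMOPSU)=174/7
step 7: merge (F,HKMOPSU) at d=174/7; branch lengths F→87/7, HKMOPSU→134/35; new cluster FHKMOPSU
final tree: (F:87/7,((H:5,U:5):18/5,((K:19/4,(P:1/2,S:1/2):17/4):5/2,(M:1/2,O:1/2):27/4):27/20):134/35)
total length: 1801/35

5/2,27/4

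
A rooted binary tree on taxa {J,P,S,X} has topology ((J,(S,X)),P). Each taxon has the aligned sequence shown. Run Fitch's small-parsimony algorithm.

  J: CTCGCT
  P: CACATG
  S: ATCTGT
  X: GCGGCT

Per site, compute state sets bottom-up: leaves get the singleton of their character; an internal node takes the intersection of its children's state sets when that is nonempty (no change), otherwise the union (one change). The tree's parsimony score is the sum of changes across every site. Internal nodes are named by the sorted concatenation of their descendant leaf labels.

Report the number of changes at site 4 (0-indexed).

2

site 0, node SX: S={A} ∪ X={G} → {A,G} (+1)
site 0, node JSX: J={C} ∪ SX={A,G} → {A,C,G} (+1)
site 0, node JPSX: JSX={A,C,G} ∩ P={C} → {C} (+0)
site 1, node SX: S={T} ∪ X={C} → {C,T} (+1)
site 1, node JSX: J={T} ∩ SX={C,T} → {T} (+0)
site 1, node JPSX: JSX={T} ∪ P={A} → {A,T} (+1)
site 2, node SX: S={C} ∪ X={G} → {C,G} (+1)
site 2, node JSX: J={C} ∩ SX={C,G} → {C} (+0)
site 2, node JPSX: JSX={C} ∩ P={C} → {C} (+0)
site 3, node SX: S={T} ∪ X={G} → {G,T} (+1)
site 3, node JSX: J={G} ∩ SX={G,T} → {G} (+0)
site 3, node JPSX: JSX={G} ∪ P={A} → {A,G} (+1)
site 4, node SX: S={G} ∪ X={C} → {C,G} (+1)
site 4, node JSX: J={C} ∩ SX={C,G} → {C} (+0)
site 4, node JPSX: JSX={C} ∪ P={T} → {C,T} (+1)
site 5, node SX: S={T} ∩ X={T} → {T} (+0)
site 5, node JSX: J={T} ∩ SX={T} → {T} (+0)
site 5, node JPSX: JSX={T} ∪ P={G} → {G,T} (+1)
per-site changes: [2, 2, 1, 2, 2, 1]; total = 10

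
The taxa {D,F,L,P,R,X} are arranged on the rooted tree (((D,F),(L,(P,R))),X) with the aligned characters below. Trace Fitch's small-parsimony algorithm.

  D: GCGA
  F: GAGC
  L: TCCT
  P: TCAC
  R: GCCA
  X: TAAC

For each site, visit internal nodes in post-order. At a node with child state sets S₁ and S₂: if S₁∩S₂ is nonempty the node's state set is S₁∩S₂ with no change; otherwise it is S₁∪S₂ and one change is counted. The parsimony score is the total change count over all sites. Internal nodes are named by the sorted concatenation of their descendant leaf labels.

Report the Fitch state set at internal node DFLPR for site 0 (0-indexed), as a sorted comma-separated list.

G,T

site 0, node DF: D={G} ∩ F={G} → {G} (+0)
site 0, node PR: P={T} ∪ R={G} → {G,T} (+1)
site 0, node LPR: L={T} ∩ PR={G,T} → {T} (+0)
site 0, node DFLPR: DF={G} ∪ LPR={T} → {G,T} (+1)
site 0, node DFLPRX: DFLPR={G,T} ∩ X={T} → {T} (+0)
site 1, node DF: D={C} ∪ F={A} → {A,C} (+1)
site 1, node PR: P={C} ∩ R={C} → {C} (+0)
site 1, node LPR: L={C} ∩ PR={C} → {C} (+0)
site 1, node DFLPR: DF={A,C} ∩ LPR={C} → {C} (+0)
site 1, node DFLPRX: DFLPR={C} ∪ X={A} → {A,C} (+1)
site 2, node DF: D={G} ∩ F={G} → {G} (+0)
site 2, node PR: P={A} ∪ R={C} → {A,C} (+1)
site 2, node LPR: L={C} ∩ PR={A,C} → {C} (+0)
site 2, node DFLPR: DF={G} ∪ LPR={C} → {C,G} (+1)
site 2, node DFLPRX: DFLPR={C,G} ∪ X={A} → {A,C,G} (+1)
site 3, node DF: D={A} ∪ F={C} → {A,C} (+1)
site 3, node PR: P={C} ∪ R={A} → {A,C} (+1)
site 3, node LPR: L={T} ∪ PR={A,C} → {A,C,T} (+1)
site 3, node DFLPR: DF={A,C} ∩ LPR={A,C,T} → {A,C} (+0)
site 3, node DFLPRX: DFLPR={A,C} ∩ X={C} → {C} (+0)
per-site changes: [2, 2, 3, 3]; total = 10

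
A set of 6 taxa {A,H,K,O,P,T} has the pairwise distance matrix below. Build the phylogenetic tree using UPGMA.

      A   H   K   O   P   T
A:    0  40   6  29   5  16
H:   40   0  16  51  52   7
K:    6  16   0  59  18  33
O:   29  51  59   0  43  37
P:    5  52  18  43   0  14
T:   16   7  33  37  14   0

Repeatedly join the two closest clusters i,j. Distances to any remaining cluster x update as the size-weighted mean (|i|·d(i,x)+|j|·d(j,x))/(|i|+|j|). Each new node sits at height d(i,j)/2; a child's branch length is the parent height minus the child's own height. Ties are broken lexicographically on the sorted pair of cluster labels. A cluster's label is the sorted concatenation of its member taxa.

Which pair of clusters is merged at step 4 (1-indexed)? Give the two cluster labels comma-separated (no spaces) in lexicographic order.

iteration 1: select A,P (d=5); attach at lengths (5/2, 5/2); label the merged cluster AP
  updated: d(AP,H)=46, d(AP,K)=12, d(AP,O)=36, d(AP,T)=15
iteration 2: select H,T (d=7); attach at lengths (7/2, 7/2); label the merged cluster HT
  updated: d(AP,HT)=61/2, d(HT,K)=49/2, d(HT,O)=44
iteration 3: select AP,K (d=12); attach at lengths (7/2, 6); label the merged cluster AKP
  updated: d(AKP,HT)=57/2, d(AKP,O)=131/3
iteration 4: select AKP,HT (d=57/2); attach at lengths (33/4, 43/4); label the merged cluster AHKPT
  updated: d(AHKPT,O)=219/5
iteration 5: select AHKPT,O (d=219/5); attach at lengths (153/20, 219/10); label the merged cluster AHKOPT
final tree: ((((A:5/2,P:5/2):7/2,K:6):33/4,(H:7/2,T:7/2):43/4):153/20,O:219/10)
total length: 1401/20

AKP,HT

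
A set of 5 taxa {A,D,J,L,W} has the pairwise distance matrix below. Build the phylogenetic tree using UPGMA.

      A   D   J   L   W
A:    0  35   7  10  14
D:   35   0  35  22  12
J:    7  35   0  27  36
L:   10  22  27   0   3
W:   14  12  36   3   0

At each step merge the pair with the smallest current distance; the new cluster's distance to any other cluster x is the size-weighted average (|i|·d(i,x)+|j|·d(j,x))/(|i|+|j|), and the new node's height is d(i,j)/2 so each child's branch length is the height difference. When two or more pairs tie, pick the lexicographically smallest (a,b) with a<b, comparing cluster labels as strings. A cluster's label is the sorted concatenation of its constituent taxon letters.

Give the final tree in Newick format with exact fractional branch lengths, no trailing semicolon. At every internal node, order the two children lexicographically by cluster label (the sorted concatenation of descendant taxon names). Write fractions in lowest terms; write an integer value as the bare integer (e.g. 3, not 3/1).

((A:7/2,J:7/2):115/12,(D:17/2,(L:3/2,W:3/2):7):55/12)

step 1: merge (L,W) at d=3; branch lengths L→3/2, W→3/2; new cluster LW
  updated: d(A,LW)=12, d(D,LW)=17, d(J,LW)=63/2
step 2: merge (A,J) at d=7; branch lengths A→7/2, J→7/2; new cluster AJ
  updated: d(AJ,D)=35, d(AJ,LW)=87/4
step 3: merge (D,LW) at d=17; branch lengths D→17/2, LW→7; new cluster DLW
  updated: d(AJ,DLW)=157/6
step 4: merge (AJ,DLW) at d=157/6; branch lengths AJ→115/12, DLW→55/12; new cluster ADJLW
final tree: ((A:7/2,J:7/2):115/12,(D:17/2,(L:3/2,W:3/2):7):55/12)
total length: 119/3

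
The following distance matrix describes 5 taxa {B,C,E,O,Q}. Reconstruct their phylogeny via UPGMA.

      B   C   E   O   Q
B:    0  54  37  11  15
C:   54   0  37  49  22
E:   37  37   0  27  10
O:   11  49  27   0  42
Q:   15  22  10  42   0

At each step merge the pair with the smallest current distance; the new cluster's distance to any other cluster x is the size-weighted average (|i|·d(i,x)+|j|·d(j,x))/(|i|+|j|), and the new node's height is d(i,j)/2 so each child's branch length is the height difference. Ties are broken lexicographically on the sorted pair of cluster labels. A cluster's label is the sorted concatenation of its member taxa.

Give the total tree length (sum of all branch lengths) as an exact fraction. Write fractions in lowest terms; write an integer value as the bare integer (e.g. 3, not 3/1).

751/12

1. join E+Q (d=10) ⇒ EQ; edges |E|=5, |Q|=5
  updated: d(B,EQ)=26, d(C,EQ)=59/2, d(EQ,O)=69/2
2. join B+O (d=11) ⇒ BO; edges |B|=11/2, |O|=11/2
  updated: d(BO,C)=103/2, d(BO,EQ)=121/4
3. join C+EQ (d=59/2) ⇒ CEQ; edges |C|=59/4, |EQ|=39/4
  updated: d(BO,CEQ)=112/3
4. join BO+CEQ (d=112/3) ⇒ BCEOQ; edges |BO|=79/6, |CEQ|=47/12
final tree: ((B:11/2,O:11/2):79/6,(C:59/4,(E:5,Q:5):39/4):47/12)
total length: 751/12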